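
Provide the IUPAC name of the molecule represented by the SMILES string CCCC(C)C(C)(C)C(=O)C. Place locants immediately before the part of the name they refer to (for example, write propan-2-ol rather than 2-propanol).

The longest carbon chain that includes the carbonyl has 7 carbons, so the parent hydride is heptane.
A ketone (C=O on an internal carbon) is the principal characteristic group, giving the suffix -one.
Number the chain so that numbering from this end puts the carbonyl group at C-2 rather than C-6.
This places the carbonyl at C-2; methyl groups at C-3 (×2) and C-4.
Assembling the pieces gives 3,3,4-trimethylheptan-2-one.

3,3,4-trimethylheptan-2-one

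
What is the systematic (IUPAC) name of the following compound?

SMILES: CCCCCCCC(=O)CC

decan-3-one

The longest carbon chain that includes the carbonyl has 10 carbons, so the parent hydride is decane.
The principal characteristic group is a ketone (C=O on an internal carbon), named with the suffix -one.
Number the chain so that numbering from this end puts the carbonyl group at C-3 rather than C-8.
With this numbering: the carbonyl at C-3.
Assembling the pieces gives decan-3-one.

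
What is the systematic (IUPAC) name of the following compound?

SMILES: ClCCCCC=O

5-chloropentanal

The longest chain bearing the –CHO group is 5 carbons long (pentane).
An aldehyde (terminal –CHO) is the principal characteristic group, giving the suffix -al.
Number the chain so that the aldehyde carbon is C-1 by definition.
This places a chloro group at C-5.
Putting it together: 5-chloropentanal.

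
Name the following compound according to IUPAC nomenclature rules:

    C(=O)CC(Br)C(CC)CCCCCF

3-bromo-4-ethyl-9-fluorononanal

Counting along the main chain through the –CHO group gives 9 carbons: the parent is nonane.
An aldehyde (terminal –CHO) is the principal characteristic group, giving the suffix -al.
Number the chain so that the aldehyde carbon is C-1 by definition.
With this numbering: a bromo group at C-3; an ethyl group at C-4; a fluoro group at C-9.
The substituents are ordered alphabetically, ignoring any di-/tri- multipliers.
Putting it together: 3-bromo-4-ethyl-9-fluorononanal.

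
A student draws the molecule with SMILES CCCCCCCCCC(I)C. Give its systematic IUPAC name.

2-iodoundecane

The parent chain contains 11 carbons (undecane).
Number the chain so that the substituent locant set {2} is lower than {10} at the first point of difference.
With this numbering: an iodo group at C-2.
Assembling the pieces gives 2-iodoundecane.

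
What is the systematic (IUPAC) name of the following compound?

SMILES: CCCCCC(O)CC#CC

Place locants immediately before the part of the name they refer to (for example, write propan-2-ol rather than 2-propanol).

dec-2-yn-5-ol

The longest chain bearing the –OH group and the multiple bond is 10 carbons long (decane).
The highest-priority functional group is an alcohol (–OH), so the name ends in -ol.
The chain contains a C≡C triple bond, so the unsaturation ending is -yne.
Choose the numbering such that numbering from this end puts the hydroxyl group at C-5 rather than C-6.
That gives the hydroxyl at C-5; the triple bond between C-2 and C-3.
The name is dec-2-yn-5-ol.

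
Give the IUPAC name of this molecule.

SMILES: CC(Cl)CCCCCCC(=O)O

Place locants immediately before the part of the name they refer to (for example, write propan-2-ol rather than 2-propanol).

8-chlorononanoic acid

Counting along the main chain through the –COOH group gives 9 carbons: the parent is nonane.
The highest-priority functional group is a carboxylic acid (terminal –COOH), so the name ends in -oic acid.
Number the chain so that the carboxylic acid carbon is C-1 by definition.
This places a chloro group at C-8.
Putting it together: 8-chlorononanoic acid.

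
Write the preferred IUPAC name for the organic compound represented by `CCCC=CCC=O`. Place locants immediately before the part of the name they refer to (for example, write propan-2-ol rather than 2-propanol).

hept-3-enal

The longest carbon chain that includes the –CHO group and the multiple bond has 7 carbons, so the parent hydride is heptane.
The principal characteristic group is an aldehyde (terminal –CHO), named with the suffix -al.
A C=C double bond in the chain gives the infix -ene-.
The numbering direction is chosen so that the aldehyde carbon is C-1 by definition.
With this numbering: the double bond between C-3 and C-4.
The name is hept-3-enal.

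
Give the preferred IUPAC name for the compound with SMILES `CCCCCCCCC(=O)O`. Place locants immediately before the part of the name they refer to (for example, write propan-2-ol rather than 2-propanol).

nonanoic acid

The longest chain bearing the –COOH group is 9 carbons long (nonane).
A carboxylic acid (terminal –COOH) is the principal characteristic group, giving the suffix -oic acid.
Number the chain so that the carboxylic acid carbon is C-1 by definition.
Putting it together: nonanoic acid.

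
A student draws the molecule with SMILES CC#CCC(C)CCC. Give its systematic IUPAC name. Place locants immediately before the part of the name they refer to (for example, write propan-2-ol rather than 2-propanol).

Counting along the main chain through the multiple bond gives 8 carbons: the parent is octane.
The chain contains a C≡C triple bond, so the unsaturation ending is -yne.
Number the chain so that numbering from this end puts the triple bond at C-2 rather than C-6.
This places the triple bond between C-2 and C-3; a methyl group at C-5.
Putting it together: 5-methyloct-2-yne.

5-methyloct-2-yne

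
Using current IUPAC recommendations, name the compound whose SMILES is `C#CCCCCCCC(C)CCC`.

The longest chain bearing the multiple bond is 12 carbons long (dodecane).
A C≡C triple bond in the chain gives the infix -yne-.
The numbering direction is chosen so that numbering from this end puts the triple bond at C-1 rather than C-11.
With this numbering: the triple bond between C-1 and C-2; a methyl group at C-9.
The name is 9-methyldodec-1-yne.

9-methyldodec-1-yne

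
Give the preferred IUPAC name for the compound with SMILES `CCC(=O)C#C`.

pent-1-yn-3-one

Counting along the main chain through the carbonyl and the multiple bond gives 5 carbons: the parent is pentane.
The highest-priority functional group is a ketone (C=O on an internal carbon), so the name ends in -one.
The chain contains a C≡C triple bond, so the unsaturation ending is -yne.
Choose the numbering such that numbering from this end puts the triple bond at C-1 rather than C-4.
This places the carbonyl at C-3; the triple bond between C-1 and C-2.
The name is pent-1-yn-3-one.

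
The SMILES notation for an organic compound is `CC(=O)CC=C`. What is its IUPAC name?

The longest carbon chain that includes the carbonyl and the multiple bond has 5 carbons, so the parent hydride is pentane.
The principal characteristic group is a ketone (C=O on an internal carbon), named with the suffix -one.
There is one C=C double bond, indicated by the ending -ene.
The numbering direction is chosen so that numbering from this end puts the carbonyl group at C-2 rather than C-4.
With this numbering: the carbonyl at C-2; the double bond between C-4 and C-5.
Putting it together: pent-4-en-2-one.

pent-4-en-2-one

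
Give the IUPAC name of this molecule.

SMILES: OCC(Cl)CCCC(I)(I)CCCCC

Counting along the main chain through the –OH group gives 11 carbons: the parent is undecane.
The highest-priority functional group is an alcohol (–OH), so the name ends in -ol.
Number the chain so that numbering from this end puts the hydroxyl group at C-1 rather than C-11.
This places the hydroxyl at C-1; a chloro group at C-2; two iodo groups at C-6.
Prefixes are listed alphabetically: chloro, iodo.
Putting it together: 2-chloro-6,6-diiodoundecan-1-ol.

2-chloro-6,6-diiodoundecan-1-ol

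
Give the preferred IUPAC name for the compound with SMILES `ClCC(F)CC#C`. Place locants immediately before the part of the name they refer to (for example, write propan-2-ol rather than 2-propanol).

5-chloro-4-fluoropent-1-yne

The longest chain bearing the multiple bond is 5 carbons long (pentane).
There is one C≡C triple bond, indicated by the ending -yne.
Choose the numbering such that numbering from this end puts the triple bond at C-1 rather than C-4.
This places the triple bond between C-1 and C-2; a chloro group at C-5; a fluoro group at C-4.
Prefixes are listed alphabetically: chloro, fluoro.
The name is 5-chloro-4-fluoropent-1-yne.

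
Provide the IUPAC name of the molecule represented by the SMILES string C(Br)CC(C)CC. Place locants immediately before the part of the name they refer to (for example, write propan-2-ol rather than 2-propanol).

1-bromo-3-methylpentane

The longest continuous carbon chain has 5 atoms, so the parent hydride is pentane.
The numbering direction is chosen so that the substituent locant set {1,3} is lower than {3,5} at the first point of difference.
With this numbering: a bromo group at C-1; a methyl group at C-3.
Substituent prefixes are cited in alphabetical order (multiplying prefixes like di-/tri- are ignored for ordering).
Putting it together: 1-bromo-3-methylpentane.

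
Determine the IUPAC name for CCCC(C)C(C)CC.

3,4-dimethylheptane

The parent chain contains 7 carbons (heptane).
Choose the numbering such that the substituent locant set {3,4} is lower than {4,5} at the first point of difference.
This places methyl groups at C-3 and C-4.
The name is 3,4-dimethylheptane.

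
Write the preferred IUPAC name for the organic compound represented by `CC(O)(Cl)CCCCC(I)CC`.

Counting along the main chain through the –OH group gives 9 carbons: the parent is nonane.
The highest-priority functional group is an alcohol (–OH), so the name ends in -ol.
Choose the numbering such that numbering from this end puts the hydroxyl group at C-2 rather than C-8.
That gives the hydroxyl at C-2; a chloro group at C-2; an iodo group at C-7.
The substituents are ordered alphabetically, ignoring any di-/tri- multipliers.
Assembling the pieces gives 2-chloro-7-iodononan-2-ol.

2-chloro-7-iodononan-2-ol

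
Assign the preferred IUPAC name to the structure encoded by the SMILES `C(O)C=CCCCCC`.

oct-2-en-1-ol

The longest carbon chain that includes the –OH group and the multiple bond has 8 carbons, so the parent hydride is octane.
An alcohol (–OH) is the principal characteristic group, giving the suffix -ol.
The chain contains a C=C double bond, so the unsaturation ending is -ene.
The numbering direction is chosen so that numbering from this end puts the hydroxyl group at C-1 rather than C-8.
That gives the hydroxyl at C-1; the double bond between C-2 and C-3.
Putting it together: oct-2-en-1-ol.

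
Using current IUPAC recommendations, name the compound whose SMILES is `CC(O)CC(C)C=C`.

4-methylhex-5-en-2-ol

The longest carbon chain that includes the –OH group and the multiple bond has 6 carbons, so the parent hydride is hexane.
The highest-priority functional group is an alcohol (–OH), so the name ends in -ol.
A C=C double bond in the chain gives the infix -ene-.
Number the chain so that numbering from this end puts the hydroxyl group at C-2 rather than C-5.
This places the hydroxyl at C-2; the double bond between C-5 and C-6; a methyl group at C-4.
Putting it together: 4-methylhex-5-en-2-ol.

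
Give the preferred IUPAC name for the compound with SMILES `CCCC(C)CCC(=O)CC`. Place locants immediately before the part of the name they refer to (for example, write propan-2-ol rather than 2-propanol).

6-methylnonan-3-one

The longest chain bearing the carbonyl is 9 carbons long (nonane).
A ketone (C=O on an internal carbon) is the principal characteristic group, giving the suffix -one.
The numbering direction is chosen so that numbering from this end puts the carbonyl group at C-3 rather than C-7.
With this numbering: the carbonyl at C-3; a methyl group at C-6.
Assembling the pieces gives 6-methylnonan-3-one.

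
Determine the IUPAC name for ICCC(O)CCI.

Counting along the main chain through the –OH group gives 5 carbons: the parent is pentane.
The principal characteristic group is an alcohol (–OH), named with the suffix -ol.
The molecule is symmetric, so either numbering direction gives the same locants.
With this numbering: the hydroxyl at C-3; iodo groups at C-1 and C-5.
Putting it together: 1,5-diiodopentan-3-ol.

1,5-diiodopentan-3-ol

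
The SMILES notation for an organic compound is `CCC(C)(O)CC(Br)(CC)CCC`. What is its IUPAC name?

The longest chain bearing the –OH group is 8 carbons long (octane).
The highest-priority functional group is an alcohol (–OH), so the name ends in -ol.
Choose the numbering such that numbering from this end puts the hydroxyl group at C-3 rather than C-6.
This places the hydroxyl at C-3; a bromo group at C-5; an ethyl group at C-5; a methyl group at C-3.
The substituents are ordered alphabetically, ignoring any di-/tri- multipliers.
Putting it together: 5-bromo-5-ethyl-3-methyloctan-3-ol.

5-bromo-5-ethyl-3-methyloctan-3-ol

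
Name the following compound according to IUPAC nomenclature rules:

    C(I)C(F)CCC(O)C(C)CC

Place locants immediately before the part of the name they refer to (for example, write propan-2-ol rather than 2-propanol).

Counting along the main chain through the –OH group gives 8 carbons: the parent is octane.
The principal characteristic group is an alcohol (–OH), named with the suffix -ol.
Number the chain so that numbering from this end puts the hydroxyl group at C-4 rather than C-5.
That gives the hydroxyl at C-4; a fluoro group at C-7; an iodo group at C-8; a methyl group at C-3.
Prefixes are listed alphabetically: fluoro, iodo, methyl.
The name is 7-fluoro-8-iodo-3-methyloctan-4-ol.

7-fluoro-8-iodo-3-methyloctan-4-ol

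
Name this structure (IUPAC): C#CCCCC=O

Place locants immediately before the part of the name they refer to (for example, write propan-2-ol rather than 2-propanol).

hex-5-ynal

The longest chain bearing the –CHO group and the multiple bond is 6 carbons long (hexane).
The principal characteristic group is an aldehyde (terminal –CHO), named with the suffix -al.
A C≡C triple bond in the chain gives the infix -yne-.
Choose the numbering such that the aldehyde carbon is C-1 by definition.
With this numbering: the triple bond between C-5 and C-6.
Putting it together: hex-5-ynal.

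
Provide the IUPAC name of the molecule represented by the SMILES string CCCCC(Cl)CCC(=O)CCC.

7-chloroundecan-4-one

The longest chain bearing the carbonyl is 11 carbons long (undecane).
The principal characteristic group is a ketone (C=O on an internal carbon), named with the suffix -one.
Choose the numbering such that numbering from this end puts the carbonyl group at C-4 rather than C-8.
That gives the carbonyl at C-4; a chloro group at C-7.
The name is 7-chloroundecan-4-one.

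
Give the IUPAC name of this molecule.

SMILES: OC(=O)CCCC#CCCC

Counting along the main chain through the –COOH group and the multiple bond gives 9 carbons: the parent is nonane.
The principal characteristic group is a carboxylic acid (terminal –COOH), named with the suffix -oic acid.
The chain contains a C≡C triple bond, so the unsaturation ending is -yne.
Choose the numbering such that the carboxylic acid carbon is C-1 by definition.
With this numbering: the triple bond between C-5 and C-6.
Putting it together: non-5-ynoic acid.

non-5-ynoic acid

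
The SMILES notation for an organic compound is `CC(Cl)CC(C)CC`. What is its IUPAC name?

2-chloro-4-methylhexane

The longest carbon chain is 6 atoms: the parent is hexane.
The numbering direction is chosen so that the substituent locant set {2,4} is lower than {3,5} at the first point of difference.
This places a chloro group at C-2; a methyl group at C-4.
The substituents are ordered alphabetically, ignoring any di-/tri- multipliers.
Assembling the pieces gives 2-chloro-4-methylhexane.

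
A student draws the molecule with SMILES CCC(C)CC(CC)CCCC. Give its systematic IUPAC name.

5-ethyl-3-methylnonane

The parent chain contains 9 carbons (nonane).
Number the chain so that the substituent locant set {3,5} is lower than {5,7} at the first point of difference.
That gives an ethyl group at C-5; a methyl group at C-3.
Substituent prefixes are cited in alphabetical order (multiplying prefixes like di-/tri- are ignored for ordering).
The name is 5-ethyl-3-methylnonane.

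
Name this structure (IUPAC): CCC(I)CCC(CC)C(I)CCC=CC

7-ethyl-6,10-diiodododec-2-ene

Counting along the main chain through the multiple bond gives 12 carbons: the parent is dodecane.
A C=C double bond in the chain gives the infix -ene-.
Choose the numbering such that numbering from this end puts the double bond at C-2 rather than C-10.
That gives the double bond between C-2 and C-3; an ethyl group at C-7; iodo groups at C-6 and C-10.
Substituent prefixes are cited in alphabetical order (multiplying prefixes like di-/tri- are ignored for ordering).
Putting it together: 7-ethyl-6,10-diiodododec-2-ene.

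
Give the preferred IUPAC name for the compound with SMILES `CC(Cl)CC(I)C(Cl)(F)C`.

The longest continuous carbon chain has 6 atoms, so the parent hydride is hexane.
Number the chain so that the substituent locant set {2,2,3,5} is lower than {2,4,5,5} at the first point of difference.
This places chloro groups at C-2 and C-5; a fluoro group at C-2; an iodo group at C-3.
Substituent prefixes are cited in alphabetical order (multiplying prefixes like di-/tri- are ignored for ordering).
Putting it together: 2,5-dichloro-2-fluoro-3-iodohexane.

2,5-dichloro-2-fluoro-3-iodohexane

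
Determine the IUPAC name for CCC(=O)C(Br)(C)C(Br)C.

Counting along the main chain through the carbonyl gives 6 carbons: the parent is hexane.
The highest-priority functional group is a ketone (C=O on an internal carbon), so the name ends in -one.
Choose the numbering such that numbering from this end puts the carbonyl group at C-3 rather than C-4.
This places the carbonyl at C-3; bromo groups at C-4 and C-5; a methyl group at C-4.
Substituent prefixes are cited in alphabetical order (multiplying prefixes like di-/tri- are ignored for ordering).
Putting it together: 4,5-dibromo-4-methylhexan-3-one.

4,5-dibromo-4-methylhexan-3-one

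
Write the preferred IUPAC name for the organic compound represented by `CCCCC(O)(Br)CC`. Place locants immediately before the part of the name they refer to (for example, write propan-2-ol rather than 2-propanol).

3-bromoheptan-3-ol

The longest carbon chain that includes the –OH group has 7 carbons, so the parent hydride is heptane.
The highest-priority functional group is an alcohol (–OH), so the name ends in -ol.
The numbering direction is chosen so that numbering from this end puts the hydroxyl group at C-3 rather than C-5.
That gives the hydroxyl at C-3; a bromo group at C-3.
Assembling the pieces gives 3-bromoheptan-3-ol.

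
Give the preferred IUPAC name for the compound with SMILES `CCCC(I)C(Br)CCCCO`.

5-bromo-6-iodononan-1-ol

Counting along the main chain through the –OH group gives 9 carbons: the parent is nonane.
The highest-priority functional group is an alcohol (–OH), so the name ends in -ol.
Choose the numbering such that numbering from this end puts the hydroxyl group at C-1 rather than C-9.
This places the hydroxyl at C-1; a bromo group at C-5; an iodo group at C-6.
The substituents are ordered alphabetically, ignoring any di-/tri- multipliers.
Assembling the pieces gives 5-bromo-6-iodononan-1-ol.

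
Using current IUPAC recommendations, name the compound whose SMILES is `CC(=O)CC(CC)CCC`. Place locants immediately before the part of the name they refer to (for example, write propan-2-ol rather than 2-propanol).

4-ethylheptan-2-one

The longest chain bearing the carbonyl is 7 carbons long (heptane).
The principal characteristic group is a ketone (C=O on an internal carbon), named with the suffix -one.
The numbering direction is chosen so that numbering from this end puts the carbonyl group at C-2 rather than C-6.
With this numbering: the carbonyl at C-2; an ethyl group at C-4.
The name is 4-ethylheptan-2-one.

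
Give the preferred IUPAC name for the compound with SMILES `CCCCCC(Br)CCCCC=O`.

The longest carbon chain that includes the –CHO group has 11 carbons, so the parent hydride is undecane.
The principal characteristic group is an aldehyde (terminal –CHO), named with the suffix -al.
Number the chain so that the aldehyde carbon is C-1 by definition.
This places a bromo group at C-6.
Assembling the pieces gives 6-bromoundecanal.

6-bromoundecanal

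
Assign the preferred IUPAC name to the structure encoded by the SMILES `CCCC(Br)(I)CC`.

3-bromo-3-iodohexane

The longest carbon chain is 6 atoms: the parent is hexane.
The numbering direction is chosen so that the substituent locant set {3,3} is lower than {4,4} at the first point of difference.
That gives a bromo group at C-3; an iodo group at C-3.
The substituents are ordered alphabetically, ignoring any di-/tri- multipliers.
Assembling the pieces gives 3-bromo-3-iodohexane.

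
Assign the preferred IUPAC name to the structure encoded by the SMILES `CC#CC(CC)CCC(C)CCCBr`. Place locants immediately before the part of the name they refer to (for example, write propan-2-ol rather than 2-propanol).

10-bromo-4-ethyl-7-methyldec-2-yne

The longest chain bearing the multiple bond is 10 carbons long (decane).
The chain contains a C≡C triple bond, so the unsaturation ending is -yne.
Number the chain so that numbering from this end puts the triple bond at C-2 rather than C-8.
With this numbering: the triple bond between C-2 and C-3; a bromo group at C-10; an ethyl group at C-4; a methyl group at C-7.
The substituents are ordered alphabetically, ignoring any di-/tri- multipliers.
Putting it together: 10-bromo-4-ethyl-7-methyldec-2-yne.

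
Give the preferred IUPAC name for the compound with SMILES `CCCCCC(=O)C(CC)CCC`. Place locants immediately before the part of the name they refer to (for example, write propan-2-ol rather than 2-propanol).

4-ethyldecan-5-one

The longest chain bearing the carbonyl is 10 carbons long (decane).
The highest-priority functional group is a ketone (C=O on an internal carbon), so the name ends in -one.
Choose the numbering such that numbering from this end puts the carbonyl group at C-5 rather than C-6.
This places the carbonyl at C-5; an ethyl group at C-4.
The name is 4-ethyldecan-5-one.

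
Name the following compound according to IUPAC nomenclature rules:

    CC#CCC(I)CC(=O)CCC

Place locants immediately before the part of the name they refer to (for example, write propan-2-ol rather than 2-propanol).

6-iododec-8-yn-4-one

The longest chain bearing the carbonyl and the multiple bond is 10 carbons long (decane).
The principal characteristic group is a ketone (C=O on an internal carbon), named with the suffix -one.
There is one C≡C triple bond, indicated by the ending -yne.
The numbering direction is chosen so that numbering from this end puts the carbonyl group at C-4 rather than C-7.
This places the carbonyl at C-4; the triple bond between C-8 and C-9; an iodo group at C-6.
Assembling the pieces gives 6-iododec-8-yn-4-one.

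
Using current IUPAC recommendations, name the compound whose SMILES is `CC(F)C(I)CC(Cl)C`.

The longest continuous carbon chain has 6 atoms, so the parent hydride is hexane.
Number the chain so that the substituent locant set {2,3,5} is lower than {2,4,5} at the first point of difference.
That gives a chloro group at C-5; a fluoro group at C-2; an iodo group at C-3.
The substituents are ordered alphabetically, ignoring any di-/tri- multipliers.
Assembling the pieces gives 5-chloro-2-fluoro-3-iodohexane.

5-chloro-2-fluoro-3-iodohexane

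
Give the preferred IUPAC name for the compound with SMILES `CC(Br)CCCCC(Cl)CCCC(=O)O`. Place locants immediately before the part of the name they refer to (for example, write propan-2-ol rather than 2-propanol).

Counting along the main chain through the –COOH group gives 11 carbons: the parent is undecane.
A carboxylic acid (terminal –COOH) is the principal characteristic group, giving the suffix -oic acid.
The numbering direction is chosen so that the carboxylic acid carbon is C-1 by definition.
With this numbering: a bromo group at C-10; a chloro group at C-5.
The substituents are ordered alphabetically, ignoring any di-/tri- multipliers.
Assembling the pieces gives 10-bromo-5-chloroundecanoic acid.

10-bromo-5-chloroundecanoic acid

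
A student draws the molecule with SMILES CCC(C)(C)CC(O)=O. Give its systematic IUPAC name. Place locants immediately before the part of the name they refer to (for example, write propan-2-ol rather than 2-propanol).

3,3-dimethylpentanoic acid

The longest chain bearing the –COOH group is 5 carbons long (pentane).
A carboxylic acid (terminal –COOH) is the principal characteristic group, giving the suffix -oic acid.
Number the chain so that the carboxylic acid carbon is C-1 by definition.
With this numbering: two methyl groups at C-3.
Assembling the pieces gives 3,3-dimethylpentanoic acid.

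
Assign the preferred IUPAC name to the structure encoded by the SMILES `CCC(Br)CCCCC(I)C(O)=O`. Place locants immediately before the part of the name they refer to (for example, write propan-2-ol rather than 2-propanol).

The longest carbon chain that includes the –COOH group has 9 carbons, so the parent hydride is nonane.
The principal characteristic group is a carboxylic acid (terminal –COOH), named with the suffix -oic acid.
The numbering direction is chosen so that the carboxylic acid carbon is C-1 by definition.
With this numbering: a bromo group at C-7; an iodo group at C-2.
Substituent prefixes are cited in alphabetical order (multiplying prefixes like di-/tri- are ignored for ordering).
The name is 7-bromo-2-iodononanoic acid.

7-bromo-2-iodononanoic acid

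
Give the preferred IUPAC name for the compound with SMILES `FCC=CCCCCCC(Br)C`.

9-bromo-1-fluorodec-2-ene

The longest carbon chain that includes the multiple bond has 10 carbons, so the parent hydride is decane.
The chain contains a C=C double bond, so the unsaturation ending is -ene.
Choose the numbering such that numbering from this end puts the double bond at C-2 rather than C-8.
With this numbering: the double bond between C-2 and C-3; a bromo group at C-9; a fluoro group at C-1.
Prefixes are listed alphabetically: bromo, fluoro.
Assembling the pieces gives 9-bromo-1-fluorodec-2-ene.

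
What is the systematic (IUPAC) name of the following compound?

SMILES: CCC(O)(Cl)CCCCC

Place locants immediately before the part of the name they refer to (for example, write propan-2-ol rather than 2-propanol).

3-chlorooctan-3-ol

Counting along the main chain through the –OH group gives 8 carbons: the parent is octane.
The principal characteristic group is an alcohol (–OH), named with the suffix -ol.
Number the chain so that numbering from this end puts the hydroxyl group at C-3 rather than C-6.
That gives the hydroxyl at C-3; a chloro group at C-3.
Assembling the pieces gives 3-chlorooctan-3-ol.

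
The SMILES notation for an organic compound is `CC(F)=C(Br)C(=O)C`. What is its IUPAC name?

Counting along the main chain through the carbonyl and the multiple bond gives 5 carbons: the parent is pentane.
A ketone (C=O on an internal carbon) is the principal characteristic group, giving the suffix -one.
There is one C=C double bond, indicated by the ending -ene.
Number the chain so that numbering from this end puts the carbonyl group at C-2 rather than C-4.
That gives the carbonyl at C-2; the double bond between C-3 and C-4; a bromo group at C-3; a fluoro group at C-4.
The substituents are ordered alphabetically, ignoring any di-/tri- multipliers.
Assembling the pieces gives 3-bromo-4-fluoropent-3-en-2-one.

3-bromo-4-fluoropent-3-en-2-one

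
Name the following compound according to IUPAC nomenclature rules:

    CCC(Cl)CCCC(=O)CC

7-chlorononan-3-one

The longest carbon chain that includes the carbonyl has 9 carbons, so the parent hydride is nonane.
The principal characteristic group is a ketone (C=O on an internal carbon), named with the suffix -one.
Choose the numbering such that numbering from this end puts the carbonyl group at C-3 rather than C-7.
That gives the carbonyl at C-3; a chloro group at C-7.
The name is 7-chlorononan-3-one.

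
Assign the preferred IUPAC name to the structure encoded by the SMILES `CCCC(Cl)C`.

2-chloropentane

The longest carbon chain is 5 atoms: the parent is pentane.
Number the chain so that the substituent locant set {2} is lower than {4} at the first point of difference.
That gives a chloro group at C-2.
The name is 2-chloropentane.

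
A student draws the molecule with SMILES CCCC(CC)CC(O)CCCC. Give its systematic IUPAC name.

Counting along the main chain through the –OH group gives 10 carbons: the parent is decane.
The principal characteristic group is an alcohol (–OH), named with the suffix -ol.
Choose the numbering such that numbering from this end puts the hydroxyl group at C-5 rather than C-6.
This places the hydroxyl at C-5; an ethyl group at C-7.
Assembling the pieces gives 7-ethyldecan-5-ol.

7-ethyldecan-5-ol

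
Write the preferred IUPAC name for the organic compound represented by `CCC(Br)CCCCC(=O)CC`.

The longest carbon chain that includes the carbonyl has 10 carbons, so the parent hydride is decane.
The highest-priority functional group is a ketone (C=O on an internal carbon), so the name ends in -one.
The numbering direction is chosen so that numbering from this end puts the carbonyl group at C-3 rather than C-8.
That gives the carbonyl at C-3; a bromo group at C-8.
The name is 8-bromodecan-3-one.

8-bromodecan-3-one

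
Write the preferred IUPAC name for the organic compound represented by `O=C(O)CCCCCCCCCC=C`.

The longest carbon chain that includes the –COOH group and the multiple bond has 12 carbons, so the parent hydride is dodecane.
The highest-priority functional group is a carboxylic acid (terminal –COOH), so the name ends in -oic acid.
There is one C=C double bond, indicated by the ending -ene.
Choose the numbering such that the carboxylic acid carbon is C-1 by definition.
That gives the double bond between C-11 and C-12.
Assembling the pieces gives dodec-11-enoic acid.

dodec-11-enoic acid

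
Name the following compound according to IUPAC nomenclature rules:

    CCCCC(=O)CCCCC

The longest carbon chain that includes the carbonyl has 10 carbons, so the parent hydride is decane.
The principal characteristic group is a ketone (C=O on an internal carbon), named with the suffix -one.
Number the chain so that numbering from this end puts the carbonyl group at C-5 rather than C-6.
That gives the carbonyl at C-5.
Assembling the pieces gives decan-5-one.

decan-5-one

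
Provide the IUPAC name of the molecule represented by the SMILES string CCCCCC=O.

Counting along the main chain through the –CHO group gives 6 carbons: the parent is hexane.
An aldehyde (terminal –CHO) is the principal characteristic group, giving the suffix -al.
The numbering direction is chosen so that the aldehyde carbon is C-1 by definition.
Putting it together: hexanal.

hexanal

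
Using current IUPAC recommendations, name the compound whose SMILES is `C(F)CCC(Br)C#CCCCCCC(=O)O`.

9-bromo-12-fluorododec-7-ynoic acid

Counting along the main chain through the –COOH group and the multiple bond gives 12 carbons: the parent is dodecane.
The principal characteristic group is a carboxylic acid (terminal –COOH), named with the suffix -oic acid.
There is one C≡C triple bond, indicated by the ending -yne.
Choose the numbering such that the carboxylic acid carbon is C-1 by definition.
That gives the triple bond between C-7 and C-8; a bromo group at C-9; a fluoro group at C-12.
Substituent prefixes are cited in alphabetical order (multiplying prefixes like di-/tri- are ignored for ordering).
Putting it together: 9-bromo-12-fluorododec-7-ynoic acid.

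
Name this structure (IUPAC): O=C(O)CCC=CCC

hept-4-enoic acid

Counting along the main chain through the –COOH group and the multiple bond gives 7 carbons: the parent is heptane.
The principal characteristic group is a carboxylic acid (terminal –COOH), named with the suffix -oic acid.
A C=C double bond in the chain gives the infix -ene-.
Number the chain so that the carboxylic acid carbon is C-1 by definition.
With this numbering: the double bond between C-4 and C-5.
The name is hept-4-enoic acid.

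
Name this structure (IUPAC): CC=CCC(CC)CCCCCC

5-ethylundec-2-ene

The longest carbon chain that includes the multiple bond has 11 carbons, so the parent hydride is undecane.
A C=C double bond in the chain gives the infix -ene-.
Choose the numbering such that numbering from this end puts the double bond at C-2 rather than C-9.
This places the double bond between C-2 and C-3; an ethyl group at C-5.
Putting it together: 5-ethylundec-2-ene.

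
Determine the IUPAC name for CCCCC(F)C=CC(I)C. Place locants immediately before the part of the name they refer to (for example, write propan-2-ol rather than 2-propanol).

The longest carbon chain that includes the multiple bond has 9 carbons, so the parent hydride is nonane.
There is one C=C double bond, indicated by the ending -ene.
Number the chain so that numbering from this end puts the double bond at C-3 rather than C-6.
That gives the double bond between C-3 and C-4; a fluoro group at C-5; an iodo group at C-2.
Substituent prefixes are cited in alphabetical order (multiplying prefixes like di-/tri- are ignored for ordering).
The name is 5-fluoro-2-iodonon-3-ene.

5-fluoro-2-iodonon-3-ene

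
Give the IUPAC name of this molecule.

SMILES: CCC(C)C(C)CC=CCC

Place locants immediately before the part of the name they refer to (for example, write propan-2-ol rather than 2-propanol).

6,7-dimethylnon-3-ene

The longest chain bearing the multiple bond is 9 carbons long (nonane).
There is one C=C double bond, indicated by the ending -ene.
The numbering direction is chosen so that numbering from this end puts the double bond at C-3 rather than C-6.
This places the double bond between C-3 and C-4; methyl groups at C-6 and C-7.
Putting it together: 6,7-dimethylnon-3-ene.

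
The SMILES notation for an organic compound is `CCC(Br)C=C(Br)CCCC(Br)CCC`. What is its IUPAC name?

The longest carbon chain that includes the multiple bond has 12 carbons, so the parent hydride is dodecane.
A C=C double bond in the chain gives the infix -ene-.
Choose the numbering such that numbering from this end puts the double bond at C-4 rather than C-8.
With this numbering: the double bond between C-4 and C-5; bromo groups at C-3 and C-5 and C-9.
The name is 3,5,9-tribromododec-4-ene.

3,5,9-tribromododec-4-ene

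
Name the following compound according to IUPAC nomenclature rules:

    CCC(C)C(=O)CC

4-methylhexan-3-one

Counting along the main chain through the carbonyl gives 6 carbons: the parent is hexane.
The highest-priority functional group is a ketone (C=O on an internal carbon), so the name ends in -one.
Choose the numbering such that numbering from this end puts the carbonyl group at C-3 rather than C-4.
That gives the carbonyl at C-3; a methyl group at C-4.
The name is 4-methylhexan-3-one.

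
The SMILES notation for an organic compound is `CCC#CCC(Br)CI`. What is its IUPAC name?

6-bromo-7-iodohept-3-yne

The longest carbon chain that includes the multiple bond has 7 carbons, so the parent hydride is heptane.
The chain contains a C≡C triple bond, so the unsaturation ending is -yne.
Choose the numbering such that numbering from this end puts the triple bond at C-3 rather than C-4.
This places the triple bond between C-3 and C-4; a bromo group at C-6; an iodo group at C-7.
The substituents are ordered alphabetically, ignoring any di-/tri- multipliers.
The name is 6-bromo-7-iodohept-3-yne.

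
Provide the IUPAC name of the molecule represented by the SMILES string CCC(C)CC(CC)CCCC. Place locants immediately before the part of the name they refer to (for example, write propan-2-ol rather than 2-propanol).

5-ethyl-3-methylnonane

The longest carbon chain is 9 atoms: the parent is nonane.
The numbering direction is chosen so that the substituent locant set {3,5} is lower than {5,7} at the first point of difference.
With this numbering: an ethyl group at C-5; a methyl group at C-3.
The substituents are ordered alphabetically, ignoring any di-/tri- multipliers.
The name is 5-ethyl-3-methylnonane.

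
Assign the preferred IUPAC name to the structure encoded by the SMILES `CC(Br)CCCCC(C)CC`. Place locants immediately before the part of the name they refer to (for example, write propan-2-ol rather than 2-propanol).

2-bromo-7-methylnonane

The longest continuous carbon chain has 9 atoms, so the parent hydride is nonane.
The numbering direction is chosen so that the substituent locant set {2,7} is lower than {3,8} at the first point of difference.
This places a bromo group at C-2; a methyl group at C-7.
Substituent prefixes are cited in alphabetical order (multiplying prefixes like di-/tri- are ignored for ordering).
The name is 2-bromo-7-methylnonane.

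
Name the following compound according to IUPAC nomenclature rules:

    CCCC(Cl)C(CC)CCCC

The longest continuous carbon chain has 9 atoms, so the parent hydride is nonane.
Number the chain so that the substituent locant set {4,5} is lower than {5,6} at the first point of difference.
This places a chloro group at C-4; an ethyl group at C-5.
Prefixes are listed alphabetically: chloro, ethyl.
Putting it together: 4-chloro-5-ethylnonane.

4-chloro-5-ethylnonane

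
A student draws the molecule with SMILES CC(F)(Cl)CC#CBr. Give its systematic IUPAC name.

1-bromo-4-chloro-4-fluoropent-1-yne

Counting along the main chain through the multiple bond gives 5 carbons: the parent is pentane.
A C≡C triple bond in the chain gives the infix -yne-.
Number the chain so that numbering from this end puts the triple bond at C-1 rather than C-4.
With this numbering: the triple bond between C-1 and C-2; a bromo group at C-1; a chloro group at C-4; a fluoro group at C-4.
Substituent prefixes are cited in alphabetical order (multiplying prefixes like di-/tri- are ignored for ordering).
Assembling the pieces gives 1-bromo-4-chloro-4-fluoropent-1-yne.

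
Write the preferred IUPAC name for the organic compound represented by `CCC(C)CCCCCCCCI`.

1-iodo-9-methylundecane

The longest carbon chain is 11 atoms: the parent is undecane.
Choose the numbering such that the substituent locant set {1,9} is lower than {3,11} at the first point of difference.
That gives an iodo group at C-1; a methyl group at C-9.
Substituent prefixes are cited in alphabetical order (multiplying prefixes like di-/tri- are ignored for ordering).
Assembling the pieces gives 1-iodo-9-methylundecane.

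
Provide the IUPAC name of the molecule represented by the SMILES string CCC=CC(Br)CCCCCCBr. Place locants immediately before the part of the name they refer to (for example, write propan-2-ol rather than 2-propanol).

5,11-dibromoundec-3-ene

The longest chain bearing the multiple bond is 11 carbons long (undecane).
The chain contains a C=C double bond, so the unsaturation ending is -ene.
Number the chain so that numbering from this end puts the double bond at C-3 rather than C-8.
With this numbering: the double bond between C-3 and C-4; bromo groups at C-5 and C-11.
The name is 5,11-dibromoundec-3-ene.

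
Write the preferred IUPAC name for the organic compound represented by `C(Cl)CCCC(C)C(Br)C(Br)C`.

6,7-dibromo-1-chloro-5-methyloctane

The longest carbon chain is 8 atoms: the parent is octane.
Number the chain so that the substituent locant set {1,5,6,7} is lower than {2,3,4,8} at the first point of difference.
That gives bromo groups at C-6 and C-7; a chloro group at C-1; a methyl group at C-5.
Prefixes are listed alphabetically: bromo, chloro, methyl.
Putting it together: 6,7-dibromo-1-chloro-5-methyloctane.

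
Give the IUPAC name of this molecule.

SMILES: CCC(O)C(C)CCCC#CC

4-methyldec-8-yn-3-ol

The longest carbon chain that includes the –OH group and the multiple bond has 10 carbons, so the parent hydride is decane.
An alcohol (–OH) is the principal characteristic group, giving the suffix -ol.
There is one C≡C triple bond, indicated by the ending -yne.
Number the chain so that numbering from this end puts the hydroxyl group at C-3 rather than C-8.
That gives the hydroxyl at C-3; the triple bond between C-8 and C-9; a methyl group at C-4.
Assembling the pieces gives 4-methyldec-8-yn-3-ol.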